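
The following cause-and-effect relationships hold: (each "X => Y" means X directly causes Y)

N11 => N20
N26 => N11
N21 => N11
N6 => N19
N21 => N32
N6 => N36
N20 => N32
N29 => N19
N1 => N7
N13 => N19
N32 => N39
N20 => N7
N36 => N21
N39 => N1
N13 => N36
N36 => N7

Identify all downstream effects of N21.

Direct effects: N11, N32.
2 steps out: N20, N39.
3 steps out: N1, N7.
Not reachable from it: N6, N13, N36, N26, N29, N19.

N1, N11, N20, N32, N39, N7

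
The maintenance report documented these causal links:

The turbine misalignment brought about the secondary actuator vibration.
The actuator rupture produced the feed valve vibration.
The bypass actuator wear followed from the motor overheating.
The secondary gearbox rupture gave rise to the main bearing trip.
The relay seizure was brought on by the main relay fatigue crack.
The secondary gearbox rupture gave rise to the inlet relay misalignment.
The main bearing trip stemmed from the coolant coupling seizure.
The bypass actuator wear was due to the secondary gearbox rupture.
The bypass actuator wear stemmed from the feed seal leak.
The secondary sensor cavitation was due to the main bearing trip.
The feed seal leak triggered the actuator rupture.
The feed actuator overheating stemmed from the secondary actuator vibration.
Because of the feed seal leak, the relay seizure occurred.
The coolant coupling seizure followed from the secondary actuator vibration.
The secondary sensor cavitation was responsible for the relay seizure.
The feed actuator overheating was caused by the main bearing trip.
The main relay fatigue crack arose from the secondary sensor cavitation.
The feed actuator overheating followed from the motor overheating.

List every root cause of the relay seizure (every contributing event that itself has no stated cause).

Tracing upstream from the relay seizure: the relay seizure ← the secondary sensor cavitation ← the main bearing trip ← the secondary gearbox rupture.
A separate upstream branch: the relay seizure ← the secondary sensor cavitation ← the main bearing trip ← the coolant coupling seizure ← the secondary actuator vibration ← the turbine misalignment.
A separate upstream branch: the relay seizure ← the feed seal leak.
Each of those chain origins has no stated cause.

the feed seal leak, the secondary gearbox rupture, the turbine misalignment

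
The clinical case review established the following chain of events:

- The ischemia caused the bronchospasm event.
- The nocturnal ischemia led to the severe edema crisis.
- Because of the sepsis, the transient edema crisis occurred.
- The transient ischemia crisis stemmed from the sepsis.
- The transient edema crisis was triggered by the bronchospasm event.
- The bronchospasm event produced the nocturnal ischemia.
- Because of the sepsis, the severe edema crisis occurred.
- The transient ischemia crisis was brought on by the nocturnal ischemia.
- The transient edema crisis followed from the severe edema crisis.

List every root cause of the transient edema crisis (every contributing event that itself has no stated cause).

Tracing upstream from the transient edema crisis: the transient edema crisis ← the bronchospasm event ← the ischemia.
A separate upstream branch: the transient edema crisis ← the sepsis.
Each of those chain origins has no stated cause.

the ischemia, the sepsis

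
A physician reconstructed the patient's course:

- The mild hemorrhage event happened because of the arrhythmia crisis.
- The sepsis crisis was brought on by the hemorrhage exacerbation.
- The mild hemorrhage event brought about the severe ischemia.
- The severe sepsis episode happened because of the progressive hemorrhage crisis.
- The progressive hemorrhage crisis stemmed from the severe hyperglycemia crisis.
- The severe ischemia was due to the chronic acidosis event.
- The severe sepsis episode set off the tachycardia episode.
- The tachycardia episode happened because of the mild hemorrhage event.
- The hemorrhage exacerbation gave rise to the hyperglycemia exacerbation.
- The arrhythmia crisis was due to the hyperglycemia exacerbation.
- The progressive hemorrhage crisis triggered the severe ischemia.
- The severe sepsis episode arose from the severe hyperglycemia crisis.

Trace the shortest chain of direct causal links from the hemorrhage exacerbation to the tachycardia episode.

the hemorrhage exacerbation → the hyperglycemia exacerbation → the arrhythmia crisis → the mild hemorrhage event → the tachycardia episode

the hemorrhage exacerbation → the hyperglycemia exacerbation
the hyperglycemia exacerbation → the arrhythmia crisis
the arrhythmia crisis → the mild hemorrhage event
the mild hemorrhage event → the tachycardia episode
Length: 4 steps.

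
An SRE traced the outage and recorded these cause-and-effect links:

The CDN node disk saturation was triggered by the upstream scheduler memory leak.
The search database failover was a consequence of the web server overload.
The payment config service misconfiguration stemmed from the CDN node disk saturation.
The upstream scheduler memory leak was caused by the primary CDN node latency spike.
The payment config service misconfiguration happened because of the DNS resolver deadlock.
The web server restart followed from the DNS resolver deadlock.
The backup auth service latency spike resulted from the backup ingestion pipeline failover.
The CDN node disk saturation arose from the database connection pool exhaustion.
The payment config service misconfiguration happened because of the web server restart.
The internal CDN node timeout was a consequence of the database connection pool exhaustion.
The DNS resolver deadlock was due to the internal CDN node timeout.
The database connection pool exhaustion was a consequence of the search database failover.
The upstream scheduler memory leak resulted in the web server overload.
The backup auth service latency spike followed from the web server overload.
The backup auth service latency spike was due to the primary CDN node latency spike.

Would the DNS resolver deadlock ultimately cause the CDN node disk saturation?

The DNS resolver deadlock leads to the web server restart, the payment config service misconfiguration; the CDN node disk saturation is not among them.

No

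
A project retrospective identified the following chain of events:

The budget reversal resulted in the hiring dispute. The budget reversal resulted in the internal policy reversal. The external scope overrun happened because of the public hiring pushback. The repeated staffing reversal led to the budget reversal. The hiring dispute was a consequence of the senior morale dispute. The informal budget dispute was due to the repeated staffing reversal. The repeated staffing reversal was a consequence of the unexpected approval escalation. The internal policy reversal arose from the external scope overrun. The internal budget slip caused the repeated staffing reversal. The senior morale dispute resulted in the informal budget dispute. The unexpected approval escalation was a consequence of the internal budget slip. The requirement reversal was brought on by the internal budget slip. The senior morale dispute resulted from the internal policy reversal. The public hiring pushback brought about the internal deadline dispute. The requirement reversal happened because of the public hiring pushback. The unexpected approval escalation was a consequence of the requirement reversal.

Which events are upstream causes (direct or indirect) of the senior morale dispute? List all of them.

Immediate cause of the senior morale dispute: the internal policy reversal.
Further upstream: the public hiring pushback, the external scope overrun, the internal budget slip, the requirement reversal, the unexpected approval escalation, the repeated staffing reversal, the budget reversal.

the budget reversal, the external scope overrun, the internal budget slip, the internal policy reversal, the public hiring pushback, the repeated staffing reversal, the requirement reversal, the unexpected approval escalation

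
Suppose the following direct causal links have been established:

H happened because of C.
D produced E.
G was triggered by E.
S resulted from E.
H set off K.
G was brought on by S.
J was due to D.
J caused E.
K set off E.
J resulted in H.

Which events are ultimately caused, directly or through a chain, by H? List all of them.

Direct effects: K.
2 steps out: E.
3 steps out: S, G.
Not reachable from it: D, J, C.

E, G, K, S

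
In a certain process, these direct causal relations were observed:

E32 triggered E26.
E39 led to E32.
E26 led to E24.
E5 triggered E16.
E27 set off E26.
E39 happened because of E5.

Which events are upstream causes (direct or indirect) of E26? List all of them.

Immediate causes of E26: E32, E27.
Further upstream: E5, E39.

E27, E32, E39, E5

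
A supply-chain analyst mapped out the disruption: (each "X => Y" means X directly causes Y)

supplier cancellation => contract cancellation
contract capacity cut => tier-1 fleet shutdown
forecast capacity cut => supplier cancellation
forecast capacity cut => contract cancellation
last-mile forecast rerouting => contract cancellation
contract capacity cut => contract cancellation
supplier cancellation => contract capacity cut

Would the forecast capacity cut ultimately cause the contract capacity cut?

There is a causal chain: the forecast capacity cut → the supplier cancellation → the contract capacity cut.

Yes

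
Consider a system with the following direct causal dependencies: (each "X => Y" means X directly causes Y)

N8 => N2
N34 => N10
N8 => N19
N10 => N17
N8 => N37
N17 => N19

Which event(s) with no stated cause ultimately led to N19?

Tracing upstream from N19: N19 ← N8.
A separate upstream branch: N19 ← N17 ← N10 ← N34.
Each of those chain origins has no stated cause.

N34, N8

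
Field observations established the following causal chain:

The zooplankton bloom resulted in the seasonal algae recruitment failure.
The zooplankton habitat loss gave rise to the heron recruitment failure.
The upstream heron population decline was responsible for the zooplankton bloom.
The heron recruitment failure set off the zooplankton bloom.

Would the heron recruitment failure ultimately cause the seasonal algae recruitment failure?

There is a causal chain: the heron recruitment failure → the zooplankton bloom → the seasonal algae recruitment failure.

Yes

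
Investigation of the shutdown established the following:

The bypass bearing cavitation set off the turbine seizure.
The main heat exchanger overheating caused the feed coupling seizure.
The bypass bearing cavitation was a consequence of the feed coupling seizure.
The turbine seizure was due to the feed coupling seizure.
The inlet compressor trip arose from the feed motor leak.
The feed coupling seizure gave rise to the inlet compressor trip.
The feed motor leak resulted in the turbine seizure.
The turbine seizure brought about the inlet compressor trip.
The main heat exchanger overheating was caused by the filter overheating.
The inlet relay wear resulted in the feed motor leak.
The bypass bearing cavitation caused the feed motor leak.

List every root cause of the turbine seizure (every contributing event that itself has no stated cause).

Tracing upstream from the turbine seizure: the turbine seizure ← the feed coupling seizure ← the main heat exchanger overheating ← the filter overheating.
A separate upstream branch: the turbine seizure ← the feed motor leak ← the inlet relay wear.
Each of those chain origins has no stated cause.

the filter overheating, the inlet relay wear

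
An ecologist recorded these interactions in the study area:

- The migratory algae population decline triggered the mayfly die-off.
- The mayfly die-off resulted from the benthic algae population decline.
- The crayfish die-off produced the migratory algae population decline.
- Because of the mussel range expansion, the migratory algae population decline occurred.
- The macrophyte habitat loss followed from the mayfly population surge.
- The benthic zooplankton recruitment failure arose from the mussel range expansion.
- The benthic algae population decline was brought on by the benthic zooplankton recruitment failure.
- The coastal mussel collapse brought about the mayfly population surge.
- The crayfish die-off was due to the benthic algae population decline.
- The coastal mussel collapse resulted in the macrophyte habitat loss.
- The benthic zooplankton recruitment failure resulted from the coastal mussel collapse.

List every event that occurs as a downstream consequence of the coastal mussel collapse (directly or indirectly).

the benthic algae population decline, the benthic zooplankton recruitment failure, the crayfish die-off, the macrophyte habitat loss, the mayfly die-off, the mayfly population surge, the migratory algae population decline

Direct effects: the benthic zooplankton recruitment failure, the mayfly population surge, the macrophyte habitat loss.
2 steps out: the benthic algae population decline.
3 steps out: the crayfish die-off, the mayfly die-off.
4 steps out: the migratory algae population decline.
Not reachable from it: the mussel range expansion.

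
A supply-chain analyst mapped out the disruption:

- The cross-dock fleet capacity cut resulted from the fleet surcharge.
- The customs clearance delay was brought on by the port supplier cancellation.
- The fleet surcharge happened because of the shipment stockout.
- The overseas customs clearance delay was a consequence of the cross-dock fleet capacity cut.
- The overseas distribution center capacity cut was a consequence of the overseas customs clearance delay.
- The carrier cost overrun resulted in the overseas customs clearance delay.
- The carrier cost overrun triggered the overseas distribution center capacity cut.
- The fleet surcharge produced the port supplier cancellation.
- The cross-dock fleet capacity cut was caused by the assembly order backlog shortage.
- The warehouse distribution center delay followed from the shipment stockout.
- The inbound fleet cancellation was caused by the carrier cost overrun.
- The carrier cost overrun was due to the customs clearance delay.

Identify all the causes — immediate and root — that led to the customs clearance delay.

Immediate cause of the customs clearance delay: the port supplier cancellation.
Further upstream: the shipment stockout, the fleet surcharge.

the fleet surcharge, the port supplier cancellation, the shipment stockout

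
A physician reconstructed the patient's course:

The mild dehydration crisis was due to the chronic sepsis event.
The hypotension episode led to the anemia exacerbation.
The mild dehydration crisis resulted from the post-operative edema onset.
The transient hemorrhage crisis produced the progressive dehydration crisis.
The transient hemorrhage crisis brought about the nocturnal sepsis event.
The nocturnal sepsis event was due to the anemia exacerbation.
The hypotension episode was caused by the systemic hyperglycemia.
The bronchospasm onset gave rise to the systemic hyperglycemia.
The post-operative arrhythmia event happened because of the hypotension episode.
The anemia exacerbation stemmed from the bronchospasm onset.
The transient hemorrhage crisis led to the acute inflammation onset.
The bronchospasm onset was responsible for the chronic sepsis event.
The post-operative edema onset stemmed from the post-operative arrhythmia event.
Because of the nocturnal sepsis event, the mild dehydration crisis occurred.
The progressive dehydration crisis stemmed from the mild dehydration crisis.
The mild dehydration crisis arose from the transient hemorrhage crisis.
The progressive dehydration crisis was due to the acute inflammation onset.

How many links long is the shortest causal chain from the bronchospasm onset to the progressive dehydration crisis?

Shortest chain: the bronchospasm onset → the chronic sepsis event → the mild dehydration crisis → the progressive dehydration crisis.

3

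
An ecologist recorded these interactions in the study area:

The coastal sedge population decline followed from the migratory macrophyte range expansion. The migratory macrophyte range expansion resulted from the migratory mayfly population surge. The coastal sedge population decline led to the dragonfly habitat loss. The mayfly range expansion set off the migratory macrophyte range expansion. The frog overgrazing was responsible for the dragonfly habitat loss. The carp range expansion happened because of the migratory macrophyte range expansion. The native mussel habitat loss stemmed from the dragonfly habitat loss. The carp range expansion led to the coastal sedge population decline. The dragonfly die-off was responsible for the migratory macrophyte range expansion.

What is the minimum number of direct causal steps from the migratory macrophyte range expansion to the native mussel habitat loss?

Shortest chain: the migratory macrophyte range expansion → the coastal sedge population decline → the dragonfly habitat loss → the native mussel habitat loss.

3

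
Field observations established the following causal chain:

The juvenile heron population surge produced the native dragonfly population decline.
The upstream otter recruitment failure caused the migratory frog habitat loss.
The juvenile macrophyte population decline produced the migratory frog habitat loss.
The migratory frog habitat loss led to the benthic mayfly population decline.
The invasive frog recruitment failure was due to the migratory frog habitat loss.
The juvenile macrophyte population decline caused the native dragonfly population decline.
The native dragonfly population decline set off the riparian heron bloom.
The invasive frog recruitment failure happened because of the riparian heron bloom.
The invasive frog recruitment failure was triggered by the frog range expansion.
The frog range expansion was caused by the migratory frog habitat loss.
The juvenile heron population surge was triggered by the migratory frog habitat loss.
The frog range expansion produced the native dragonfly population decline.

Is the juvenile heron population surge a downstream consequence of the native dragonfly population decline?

No

The native dragonfly population decline leads to the riparian heron bloom, the invasive frog recruitment failure; the juvenile heron population surge is not among them.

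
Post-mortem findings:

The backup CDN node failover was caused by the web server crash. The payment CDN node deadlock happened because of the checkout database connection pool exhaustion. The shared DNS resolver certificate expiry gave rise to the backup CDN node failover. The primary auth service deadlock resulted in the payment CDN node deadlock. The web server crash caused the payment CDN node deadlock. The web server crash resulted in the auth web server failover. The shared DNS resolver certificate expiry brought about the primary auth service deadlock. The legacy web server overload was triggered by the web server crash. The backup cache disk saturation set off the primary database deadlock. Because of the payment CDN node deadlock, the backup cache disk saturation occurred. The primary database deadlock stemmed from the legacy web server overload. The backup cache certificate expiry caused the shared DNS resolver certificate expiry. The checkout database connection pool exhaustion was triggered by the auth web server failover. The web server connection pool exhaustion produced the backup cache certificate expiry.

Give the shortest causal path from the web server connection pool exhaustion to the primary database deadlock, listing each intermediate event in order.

the web server connection pool exhaustion → the backup cache certificate expiry
the backup cache certificate expiry → the shared DNS resolver certificate expiry
the shared DNS resolver certificate expiry → the primary auth service deadlock
the primary auth service deadlock → the payment CDN node deadlock
the payment CDN node deadlock → the backup cache disk saturation
the backup cache disk saturation → the primary database deadlock
Length: 6 steps.

the web server connection pool exhaustion → the backup cache certificate expiry → the shared DNS resolver certificate expiry → the primary auth service deadlock → the payment CDN node deadlock → the backup cache disk saturation → the primary database deadlock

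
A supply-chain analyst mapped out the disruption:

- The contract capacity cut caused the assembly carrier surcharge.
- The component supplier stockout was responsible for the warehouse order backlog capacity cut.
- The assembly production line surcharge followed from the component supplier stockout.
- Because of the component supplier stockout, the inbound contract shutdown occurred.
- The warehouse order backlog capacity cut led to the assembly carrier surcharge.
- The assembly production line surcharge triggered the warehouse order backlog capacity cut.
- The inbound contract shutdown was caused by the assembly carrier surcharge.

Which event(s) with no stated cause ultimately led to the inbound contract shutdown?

Tracing upstream from the inbound contract shutdown: the inbound contract shutdown ← the component supplier stockout.
A separate upstream branch: the inbound contract shutdown ← the assembly carrier surcharge ← the contract capacity cut.
Each of those chain origins has no stated cause.

the component supplier stockout, the contract capacity cut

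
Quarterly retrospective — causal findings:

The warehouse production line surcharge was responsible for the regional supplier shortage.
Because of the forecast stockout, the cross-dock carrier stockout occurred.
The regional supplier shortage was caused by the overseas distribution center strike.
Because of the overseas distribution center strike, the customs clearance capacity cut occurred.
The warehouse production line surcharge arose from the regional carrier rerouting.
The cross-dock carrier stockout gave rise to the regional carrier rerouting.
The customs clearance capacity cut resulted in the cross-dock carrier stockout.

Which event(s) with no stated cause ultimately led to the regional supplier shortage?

the forecast stockout, the overseas distribution center strike

Tracing upstream from the regional supplier shortage: the regional supplier shortage ← the overseas distribution center strike.
A separate upstream branch: the regional supplier shortage ← the warehouse production line surcharge ← the regional carrier rerouting ← the cross-dock carrier stockout ← the forecast stockout.
Each of those chain origins has no stated cause.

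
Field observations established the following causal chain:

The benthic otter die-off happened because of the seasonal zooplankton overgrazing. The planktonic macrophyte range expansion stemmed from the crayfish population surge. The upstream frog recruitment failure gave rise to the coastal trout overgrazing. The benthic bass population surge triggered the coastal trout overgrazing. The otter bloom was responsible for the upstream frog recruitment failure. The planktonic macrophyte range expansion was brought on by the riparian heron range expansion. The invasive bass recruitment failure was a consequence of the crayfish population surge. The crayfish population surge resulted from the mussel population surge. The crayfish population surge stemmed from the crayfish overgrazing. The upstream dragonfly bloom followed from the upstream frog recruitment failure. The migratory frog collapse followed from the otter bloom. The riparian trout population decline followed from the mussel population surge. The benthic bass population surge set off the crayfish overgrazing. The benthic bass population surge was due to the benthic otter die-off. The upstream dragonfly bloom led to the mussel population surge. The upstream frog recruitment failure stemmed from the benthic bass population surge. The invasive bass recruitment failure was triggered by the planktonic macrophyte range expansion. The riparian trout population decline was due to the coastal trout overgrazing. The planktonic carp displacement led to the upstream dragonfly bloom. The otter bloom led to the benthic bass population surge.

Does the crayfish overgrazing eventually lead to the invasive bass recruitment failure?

There is a causal chain: the crayfish overgrazing → the crayfish population surge → the invasive bass recruitment failure.

Yes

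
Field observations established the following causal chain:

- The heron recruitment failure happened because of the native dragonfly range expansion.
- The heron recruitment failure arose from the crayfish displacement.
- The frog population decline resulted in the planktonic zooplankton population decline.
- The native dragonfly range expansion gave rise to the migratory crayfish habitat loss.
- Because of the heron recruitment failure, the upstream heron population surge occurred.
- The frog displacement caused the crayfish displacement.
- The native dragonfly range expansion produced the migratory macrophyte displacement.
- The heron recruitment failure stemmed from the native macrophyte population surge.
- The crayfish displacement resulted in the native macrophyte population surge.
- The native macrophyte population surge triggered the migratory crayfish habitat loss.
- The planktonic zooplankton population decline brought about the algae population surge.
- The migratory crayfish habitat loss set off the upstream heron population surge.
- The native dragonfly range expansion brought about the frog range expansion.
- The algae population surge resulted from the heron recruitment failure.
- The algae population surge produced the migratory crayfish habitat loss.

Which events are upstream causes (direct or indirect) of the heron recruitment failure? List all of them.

Immediate causes of the heron recruitment failure: the native dragonfly range expansion, the crayfish displacement, the native macrophyte population surge.
Further upstream: the frog displacement.

the crayfish displacement, the frog displacement, the native dragonfly range expansion, the native macrophyte population surge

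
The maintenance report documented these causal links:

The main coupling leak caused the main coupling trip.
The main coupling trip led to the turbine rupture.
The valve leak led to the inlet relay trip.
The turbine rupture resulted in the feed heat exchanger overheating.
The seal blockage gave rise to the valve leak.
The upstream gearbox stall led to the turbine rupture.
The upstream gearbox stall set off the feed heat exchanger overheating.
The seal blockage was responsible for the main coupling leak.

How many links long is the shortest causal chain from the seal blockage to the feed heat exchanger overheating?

4

Shortest chain: the seal blockage → the main coupling leak → the main coupling trip → the turbine rupture → the feed heat exchanger overheating.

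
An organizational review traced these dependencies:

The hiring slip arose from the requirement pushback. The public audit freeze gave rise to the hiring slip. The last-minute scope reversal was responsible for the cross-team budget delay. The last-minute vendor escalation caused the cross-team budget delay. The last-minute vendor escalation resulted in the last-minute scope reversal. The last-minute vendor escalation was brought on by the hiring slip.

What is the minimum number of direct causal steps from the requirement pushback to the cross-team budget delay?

Shortest chain: the requirement pushback → the hiring slip → the last-minute vendor escalation → the cross-team budget delay.

3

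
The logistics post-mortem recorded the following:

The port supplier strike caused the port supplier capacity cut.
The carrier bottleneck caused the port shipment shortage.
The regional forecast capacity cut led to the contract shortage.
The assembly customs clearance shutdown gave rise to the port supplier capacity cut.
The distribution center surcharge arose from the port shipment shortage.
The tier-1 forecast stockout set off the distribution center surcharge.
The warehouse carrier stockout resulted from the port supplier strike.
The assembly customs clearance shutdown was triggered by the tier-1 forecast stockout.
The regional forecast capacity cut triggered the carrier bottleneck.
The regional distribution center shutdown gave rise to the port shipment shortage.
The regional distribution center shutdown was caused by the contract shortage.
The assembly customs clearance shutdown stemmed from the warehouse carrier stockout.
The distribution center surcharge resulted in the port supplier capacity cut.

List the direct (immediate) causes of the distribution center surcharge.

the port shipment shortage, the tier-1 forecast stockout

Upstream contributors include the regional forecast capacity cut, the carrier bottleneck, the contract shortage, the regional distribution center shutdown, but only the port shipment shortage, the tier-1 forecast stockout feed directly into the distribution center surcharge.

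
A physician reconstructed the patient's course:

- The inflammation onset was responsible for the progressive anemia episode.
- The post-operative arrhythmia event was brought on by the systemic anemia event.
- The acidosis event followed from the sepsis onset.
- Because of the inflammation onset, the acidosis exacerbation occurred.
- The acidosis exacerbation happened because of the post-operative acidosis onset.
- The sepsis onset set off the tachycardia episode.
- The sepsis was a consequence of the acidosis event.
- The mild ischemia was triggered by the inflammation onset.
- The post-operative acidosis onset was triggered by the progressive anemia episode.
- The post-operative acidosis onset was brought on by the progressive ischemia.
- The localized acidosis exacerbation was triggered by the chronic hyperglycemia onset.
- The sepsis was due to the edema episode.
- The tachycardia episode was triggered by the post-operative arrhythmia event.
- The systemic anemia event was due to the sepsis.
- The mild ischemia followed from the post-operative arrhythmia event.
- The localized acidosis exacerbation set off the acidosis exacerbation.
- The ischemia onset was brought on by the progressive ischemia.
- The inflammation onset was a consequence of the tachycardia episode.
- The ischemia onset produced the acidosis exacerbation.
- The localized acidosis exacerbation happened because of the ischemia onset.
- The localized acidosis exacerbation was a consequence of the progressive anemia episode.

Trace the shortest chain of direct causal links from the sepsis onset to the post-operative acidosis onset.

the sepsis onset → the tachycardia episode
the tachycardia episode → the inflammation onset
the inflammation onset → the progressive anemia episode
the progressive anemia episode → the post-operative acidosis onset
Length: 4 steps.

the sepsis onset → the tachycardia episode → the inflammation onset → the progressive anemia episode → the post-operative acidosis onset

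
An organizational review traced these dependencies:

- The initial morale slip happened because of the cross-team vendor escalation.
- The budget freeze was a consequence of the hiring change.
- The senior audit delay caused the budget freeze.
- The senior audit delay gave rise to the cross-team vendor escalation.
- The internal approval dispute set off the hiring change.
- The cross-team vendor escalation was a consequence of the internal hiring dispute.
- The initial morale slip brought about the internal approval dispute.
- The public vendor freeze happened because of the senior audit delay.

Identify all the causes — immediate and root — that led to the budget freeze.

the cross-team vendor escalation, the hiring change, the initial morale slip, the internal approval dispute, the internal hiring dispute, the senior audit delay

Immediate causes of the budget freeze: the senior audit delay, the hiring change.
Further upstream: the cross-team vendor escalation, the initial morale slip, the internal approval dispute, the internal hiring dispute.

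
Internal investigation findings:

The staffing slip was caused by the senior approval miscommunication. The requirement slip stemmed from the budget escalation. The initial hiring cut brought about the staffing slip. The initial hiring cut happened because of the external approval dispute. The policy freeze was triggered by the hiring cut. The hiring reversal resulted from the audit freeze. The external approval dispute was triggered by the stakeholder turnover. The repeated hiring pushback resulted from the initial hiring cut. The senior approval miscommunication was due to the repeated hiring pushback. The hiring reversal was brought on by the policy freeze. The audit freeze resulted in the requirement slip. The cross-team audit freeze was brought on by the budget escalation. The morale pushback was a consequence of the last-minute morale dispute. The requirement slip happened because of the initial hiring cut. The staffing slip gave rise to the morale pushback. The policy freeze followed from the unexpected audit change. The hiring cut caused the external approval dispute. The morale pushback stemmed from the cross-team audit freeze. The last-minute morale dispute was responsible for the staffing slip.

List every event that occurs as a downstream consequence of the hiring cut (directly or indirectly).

Direct effects: the policy freeze, the external approval dispute.
2 steps out: the initial hiring cut, the hiring reversal.
3 steps out: the repeated hiring pushback, the requirement slip, the staffing slip.
4 steps out: the senior approval miscommunication, the morale pushback.
Not reachable from it: the unexpected audit change, the stakeholder turnover, the audit freeze, the budget escalation, the last-minute morale dispute, the cross-team audit freeze.

the external approval dispute, the hiring reversal, the initial hiring cut, the morale pushback, the policy freeze, the repeated hiring pushback, the requirement slip, the senior approval miscommunication, the staffing slip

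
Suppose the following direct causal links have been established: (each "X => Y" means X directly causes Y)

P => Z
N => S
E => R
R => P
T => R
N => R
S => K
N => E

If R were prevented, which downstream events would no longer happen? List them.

P, Z

Downstream of R: P, Z.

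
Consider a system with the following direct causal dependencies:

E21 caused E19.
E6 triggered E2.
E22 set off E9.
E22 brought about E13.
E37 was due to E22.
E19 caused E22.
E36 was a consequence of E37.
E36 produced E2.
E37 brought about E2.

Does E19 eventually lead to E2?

There is a causal chain: E19 → E22 → E37 → E2.

Yes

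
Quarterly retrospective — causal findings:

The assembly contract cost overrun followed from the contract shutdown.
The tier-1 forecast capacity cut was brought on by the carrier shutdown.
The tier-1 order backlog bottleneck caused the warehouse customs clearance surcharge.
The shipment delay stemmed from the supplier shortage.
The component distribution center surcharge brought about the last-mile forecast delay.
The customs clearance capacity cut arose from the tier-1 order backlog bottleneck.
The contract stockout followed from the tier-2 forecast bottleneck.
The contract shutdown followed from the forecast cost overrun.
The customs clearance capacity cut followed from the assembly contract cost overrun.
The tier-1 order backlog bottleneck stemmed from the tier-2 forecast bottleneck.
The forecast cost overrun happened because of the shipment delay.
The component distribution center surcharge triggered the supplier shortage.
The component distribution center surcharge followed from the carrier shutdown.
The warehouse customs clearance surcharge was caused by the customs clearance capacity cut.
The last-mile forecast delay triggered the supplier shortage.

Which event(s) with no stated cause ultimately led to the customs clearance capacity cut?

the carrier shutdown, the tier-2 forecast bottleneck

Tracing upstream from the customs clearance capacity cut: the customs clearance capacity cut ← the tier-1 order backlog bottleneck ← the tier-2 forecast bottleneck.
A separate upstream branch: the customs clearance capacity cut ← the assembly contract cost overrun ← the contract shutdown ← the forecast cost overrun ← the shipment delay ← the supplier shortage ← the component distribution center surcharge ← the carrier shutdown.
Each of those chain origins has no stated cause.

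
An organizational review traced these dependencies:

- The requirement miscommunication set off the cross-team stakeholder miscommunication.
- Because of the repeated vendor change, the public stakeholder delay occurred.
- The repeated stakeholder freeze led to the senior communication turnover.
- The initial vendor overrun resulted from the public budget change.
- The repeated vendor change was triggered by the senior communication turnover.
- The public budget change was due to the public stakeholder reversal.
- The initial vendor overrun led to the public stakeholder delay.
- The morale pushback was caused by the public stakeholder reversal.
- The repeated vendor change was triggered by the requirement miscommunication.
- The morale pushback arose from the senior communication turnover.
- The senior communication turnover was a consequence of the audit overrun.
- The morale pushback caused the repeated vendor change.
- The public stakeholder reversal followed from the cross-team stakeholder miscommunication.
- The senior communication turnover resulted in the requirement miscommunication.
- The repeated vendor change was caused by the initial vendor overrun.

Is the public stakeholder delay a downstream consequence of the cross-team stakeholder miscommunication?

There is a causal chain: the cross-team stakeholder miscommunication → the public stakeholder reversal → the public budget change → the initial vendor overrun → the public stakeholder delay.

Yes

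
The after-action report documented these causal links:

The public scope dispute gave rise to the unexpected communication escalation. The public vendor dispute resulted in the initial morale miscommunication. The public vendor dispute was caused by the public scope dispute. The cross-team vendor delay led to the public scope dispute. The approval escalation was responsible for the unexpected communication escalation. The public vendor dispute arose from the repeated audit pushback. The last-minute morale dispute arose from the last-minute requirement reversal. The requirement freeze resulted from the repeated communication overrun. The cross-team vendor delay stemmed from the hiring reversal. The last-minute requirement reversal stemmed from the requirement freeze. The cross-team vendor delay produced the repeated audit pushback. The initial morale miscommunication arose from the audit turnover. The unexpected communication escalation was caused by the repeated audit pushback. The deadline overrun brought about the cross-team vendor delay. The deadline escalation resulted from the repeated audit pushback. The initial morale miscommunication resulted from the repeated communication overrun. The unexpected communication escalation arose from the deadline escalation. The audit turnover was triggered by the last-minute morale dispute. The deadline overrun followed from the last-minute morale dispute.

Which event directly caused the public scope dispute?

the cross-team vendor delay

Upstream contributors include the repeated communication overrun, the requirement freeze, the last-minute requirement reversal, the last-minute morale dispute, the deadline overrun, the hiring reversal, but only the cross-team vendor delay feeds directly into the public scope dispute.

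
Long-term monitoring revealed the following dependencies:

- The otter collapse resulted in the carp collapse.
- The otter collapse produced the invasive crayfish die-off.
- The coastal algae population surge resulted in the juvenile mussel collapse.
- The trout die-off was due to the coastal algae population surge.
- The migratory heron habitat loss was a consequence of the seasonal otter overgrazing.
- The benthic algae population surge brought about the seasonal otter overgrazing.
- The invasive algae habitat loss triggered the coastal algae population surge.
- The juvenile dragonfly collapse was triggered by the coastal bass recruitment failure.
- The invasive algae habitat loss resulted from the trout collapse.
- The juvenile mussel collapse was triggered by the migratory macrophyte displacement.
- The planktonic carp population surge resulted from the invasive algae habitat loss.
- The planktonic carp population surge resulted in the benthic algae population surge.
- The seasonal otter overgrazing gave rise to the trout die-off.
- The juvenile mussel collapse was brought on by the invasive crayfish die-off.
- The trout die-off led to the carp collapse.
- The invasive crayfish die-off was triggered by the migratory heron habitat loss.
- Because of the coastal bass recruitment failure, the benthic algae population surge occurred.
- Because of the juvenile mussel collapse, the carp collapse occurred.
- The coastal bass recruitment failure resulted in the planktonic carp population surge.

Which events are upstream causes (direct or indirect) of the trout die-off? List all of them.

Immediate causes of the trout die-off: the coastal algae population surge, the seasonal otter overgrazing.
Further upstream: the coastal bass recruitment failure, the trout collapse, the invasive algae habitat loss, the planktonic carp population surge, the benthic algae population surge.

the benthic algae population surge, the coastal algae population surge, the coastal bass recruitment failure, the invasive algae habitat loss, the planktonic carp population surge, the seasonal otter overgrazing, the trout collapse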